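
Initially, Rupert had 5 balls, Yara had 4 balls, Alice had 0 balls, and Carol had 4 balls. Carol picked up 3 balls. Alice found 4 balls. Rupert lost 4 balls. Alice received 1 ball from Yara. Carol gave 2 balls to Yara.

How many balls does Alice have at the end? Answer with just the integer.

Answer: 5

Derivation:
Tracking counts step by step:
Start: Rupert=5, Yara=4, Alice=0, Carol=4
Event 1 (Carol +3): Carol: 4 -> 7. State: Rupert=5, Yara=4, Alice=0, Carol=7
Event 2 (Alice +4): Alice: 0 -> 4. State: Rupert=5, Yara=4, Alice=4, Carol=7
Event 3 (Rupert -4): Rupert: 5 -> 1. State: Rupert=1, Yara=4, Alice=4, Carol=7
Event 4 (Yara -> Alice, 1): Yara: 4 -> 3, Alice: 4 -> 5. State: Rupert=1, Yara=3, Alice=5, Carol=7
Event 5 (Carol -> Yara, 2): Carol: 7 -> 5, Yara: 3 -> 5. State: Rupert=1, Yara=5, Alice=5, Carol=5

Alice's final count: 5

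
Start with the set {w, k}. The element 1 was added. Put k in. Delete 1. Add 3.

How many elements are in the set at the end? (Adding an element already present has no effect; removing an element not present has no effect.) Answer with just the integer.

Tracking the set through each operation:
Start: {k, w}
Event 1 (add 1): added. Set: {1, k, w}
Event 2 (add k): already present, no change. Set: {1, k, w}
Event 3 (remove 1): removed. Set: {k, w}
Event 4 (add 3): added. Set: {3, k, w}

Final set: {3, k, w} (size 3)

Answer: 3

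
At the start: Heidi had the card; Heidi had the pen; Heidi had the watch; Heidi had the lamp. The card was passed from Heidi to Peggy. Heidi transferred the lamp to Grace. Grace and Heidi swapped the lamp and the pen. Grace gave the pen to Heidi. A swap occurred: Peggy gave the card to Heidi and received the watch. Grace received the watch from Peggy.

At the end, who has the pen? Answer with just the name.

Answer: Heidi

Derivation:
Tracking all object holders:
Start: card:Heidi, pen:Heidi, watch:Heidi, lamp:Heidi
Event 1 (give card: Heidi -> Peggy). State: card:Peggy, pen:Heidi, watch:Heidi, lamp:Heidi
Event 2 (give lamp: Heidi -> Grace). State: card:Peggy, pen:Heidi, watch:Heidi, lamp:Grace
Event 3 (swap lamp<->pen: now lamp:Heidi, pen:Grace). State: card:Peggy, pen:Grace, watch:Heidi, lamp:Heidi
Event 4 (give pen: Grace -> Heidi). State: card:Peggy, pen:Heidi, watch:Heidi, lamp:Heidi
Event 5 (swap card<->watch: now card:Heidi, watch:Peggy). State: card:Heidi, pen:Heidi, watch:Peggy, lamp:Heidi
Event 6 (give watch: Peggy -> Grace). State: card:Heidi, pen:Heidi, watch:Grace, lamp:Heidi

Final state: card:Heidi, pen:Heidi, watch:Grace, lamp:Heidi
The pen is held by Heidi.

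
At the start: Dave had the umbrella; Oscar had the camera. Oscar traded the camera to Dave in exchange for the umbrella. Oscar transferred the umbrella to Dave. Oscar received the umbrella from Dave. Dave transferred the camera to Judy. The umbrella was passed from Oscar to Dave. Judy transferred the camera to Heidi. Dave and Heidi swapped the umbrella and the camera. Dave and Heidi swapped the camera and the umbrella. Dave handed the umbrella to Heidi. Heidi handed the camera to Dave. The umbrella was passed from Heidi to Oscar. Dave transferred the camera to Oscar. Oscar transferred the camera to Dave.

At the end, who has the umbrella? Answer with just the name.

Answer: Oscar

Derivation:
Tracking all object holders:
Start: umbrella:Dave, camera:Oscar
Event 1 (swap camera<->umbrella: now camera:Dave, umbrella:Oscar). State: umbrella:Oscar, camera:Dave
Event 2 (give umbrella: Oscar -> Dave). State: umbrella:Dave, camera:Dave
Event 3 (give umbrella: Dave -> Oscar). State: umbrella:Oscar, camera:Dave
Event 4 (give camera: Dave -> Judy). State: umbrella:Oscar, camera:Judy
Event 5 (give umbrella: Oscar -> Dave). State: umbrella:Dave, camera:Judy
Event 6 (give camera: Judy -> Heidi). State: umbrella:Dave, camera:Heidi
Event 7 (swap umbrella<->camera: now umbrella:Heidi, camera:Dave). State: umbrella:Heidi, camera:Dave
Event 8 (swap camera<->umbrella: now camera:Heidi, umbrella:Dave). State: umbrella:Dave, camera:Heidi
Event 9 (give umbrella: Dave -> Heidi). State: umbrella:Heidi, camera:Heidi
Event 10 (give camera: Heidi -> Dave). State: umbrella:Heidi, camera:Dave
Event 11 (give umbrella: Heidi -> Oscar). State: umbrella:Oscar, camera:Dave
Event 12 (give camera: Dave -> Oscar). State: umbrella:Oscar, camera:Oscar
Event 13 (give camera: Oscar -> Dave). State: umbrella:Oscar, camera:Dave

Final state: umbrella:Oscar, camera:Dave
The umbrella is held by Oscar.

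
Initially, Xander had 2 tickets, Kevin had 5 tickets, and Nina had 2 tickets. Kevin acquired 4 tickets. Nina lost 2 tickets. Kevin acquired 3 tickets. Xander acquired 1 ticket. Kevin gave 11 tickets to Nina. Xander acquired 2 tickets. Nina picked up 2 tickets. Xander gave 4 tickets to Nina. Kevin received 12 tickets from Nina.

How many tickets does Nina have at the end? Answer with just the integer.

Answer: 5

Derivation:
Tracking counts step by step:
Start: Xander=2, Kevin=5, Nina=2
Event 1 (Kevin +4): Kevin: 5 -> 9. State: Xander=2, Kevin=9, Nina=2
Event 2 (Nina -2): Nina: 2 -> 0. State: Xander=2, Kevin=9, Nina=0
Event 3 (Kevin +3): Kevin: 9 -> 12. State: Xander=2, Kevin=12, Nina=0
Event 4 (Xander +1): Xander: 2 -> 3. State: Xander=3, Kevin=12, Nina=0
Event 5 (Kevin -> Nina, 11): Kevin: 12 -> 1, Nina: 0 -> 11. State: Xander=3, Kevin=1, Nina=11
Event 6 (Xander +2): Xander: 3 -> 5. State: Xander=5, Kevin=1, Nina=11
Event 7 (Nina +2): Nina: 11 -> 13. State: Xander=5, Kevin=1, Nina=13
Event 8 (Xander -> Nina, 4): Xander: 5 -> 1, Nina: 13 -> 17. State: Xander=1, Kevin=1, Nina=17
Event 9 (Nina -> Kevin, 12): Nina: 17 -> 5, Kevin: 1 -> 13. State: Xander=1, Kevin=13, Nina=5

Nina's final count: 5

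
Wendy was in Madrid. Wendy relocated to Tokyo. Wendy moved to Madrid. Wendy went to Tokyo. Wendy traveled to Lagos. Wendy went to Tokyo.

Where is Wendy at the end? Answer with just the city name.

Tracking Wendy's location:
Start: Wendy is in Madrid.
After move 1: Madrid -> Tokyo. Wendy is in Tokyo.
After move 2: Tokyo -> Madrid. Wendy is in Madrid.
After move 3: Madrid -> Tokyo. Wendy is in Tokyo.
After move 4: Tokyo -> Lagos. Wendy is in Lagos.
After move 5: Lagos -> Tokyo. Wendy is in Tokyo.

Answer: Tokyo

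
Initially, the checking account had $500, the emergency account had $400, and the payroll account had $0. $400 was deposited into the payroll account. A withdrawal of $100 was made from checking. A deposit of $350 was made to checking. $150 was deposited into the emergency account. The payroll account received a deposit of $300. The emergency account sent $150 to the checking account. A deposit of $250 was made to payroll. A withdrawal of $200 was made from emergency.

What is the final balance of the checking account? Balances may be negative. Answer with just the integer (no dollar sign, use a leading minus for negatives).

Tracking account balances step by step:
Start: checking=500, emergency=400, payroll=0
Event 1 (deposit 400 to payroll): payroll: 0 + 400 = 400. Balances: checking=500, emergency=400, payroll=400
Event 2 (withdraw 100 from checking): checking: 500 - 100 = 400. Balances: checking=400, emergency=400, payroll=400
Event 3 (deposit 350 to checking): checking: 400 + 350 = 750. Balances: checking=750, emergency=400, payroll=400
Event 4 (deposit 150 to emergency): emergency: 400 + 150 = 550. Balances: checking=750, emergency=550, payroll=400
Event 5 (deposit 300 to payroll): payroll: 400 + 300 = 700. Balances: checking=750, emergency=550, payroll=700
Event 6 (transfer 150 emergency -> checking): emergency: 550 - 150 = 400, checking: 750 + 150 = 900. Balances: checking=900, emergency=400, payroll=700
Event 7 (deposit 250 to payroll): payroll: 700 + 250 = 950. Balances: checking=900, emergency=400, payroll=950
Event 8 (withdraw 200 from emergency): emergency: 400 - 200 = 200. Balances: checking=900, emergency=200, payroll=950

Final balance of checking: 900

Answer: 900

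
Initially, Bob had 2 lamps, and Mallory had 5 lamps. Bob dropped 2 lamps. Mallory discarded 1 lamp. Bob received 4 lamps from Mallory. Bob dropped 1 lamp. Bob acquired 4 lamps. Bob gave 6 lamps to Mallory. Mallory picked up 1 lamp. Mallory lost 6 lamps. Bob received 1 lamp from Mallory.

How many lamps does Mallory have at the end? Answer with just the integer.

Tracking counts step by step:
Start: Bob=2, Mallory=5
Event 1 (Bob -2): Bob: 2 -> 0. State: Bob=0, Mallory=5
Event 2 (Mallory -1): Mallory: 5 -> 4. State: Bob=0, Mallory=4
Event 3 (Mallory -> Bob, 4): Mallory: 4 -> 0, Bob: 0 -> 4. State: Bob=4, Mallory=0
Event 4 (Bob -1): Bob: 4 -> 3. State: Bob=3, Mallory=0
Event 5 (Bob +4): Bob: 3 -> 7. State: Bob=7, Mallory=0
Event 6 (Bob -> Mallory, 6): Bob: 7 -> 1, Mallory: 0 -> 6. State: Bob=1, Mallory=6
Event 7 (Mallory +1): Mallory: 6 -> 7. State: Bob=1, Mallory=7
Event 8 (Mallory -6): Mallory: 7 -> 1. State: Bob=1, Mallory=1
Event 9 (Mallory -> Bob, 1): Mallory: 1 -> 0, Bob: 1 -> 2. State: Bob=2, Mallory=0

Mallory's final count: 0

Answer: 0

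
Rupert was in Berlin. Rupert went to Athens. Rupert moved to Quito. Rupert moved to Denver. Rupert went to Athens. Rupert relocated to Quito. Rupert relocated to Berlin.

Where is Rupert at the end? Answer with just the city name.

Answer: Berlin

Derivation:
Tracking Rupert's location:
Start: Rupert is in Berlin.
After move 1: Berlin -> Athens. Rupert is in Athens.
After move 2: Athens -> Quito. Rupert is in Quito.
After move 3: Quito -> Denver. Rupert is in Denver.
After move 4: Denver -> Athens. Rupert is in Athens.
After move 5: Athens -> Quito. Rupert is in Quito.
After move 6: Quito -> Berlin. Rupert is in Berlin.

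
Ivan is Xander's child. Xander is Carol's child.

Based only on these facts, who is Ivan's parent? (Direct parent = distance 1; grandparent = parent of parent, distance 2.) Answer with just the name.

Reconstructing the parent chain from the given facts:
  Carol -> Xander -> Ivan
(each arrow means 'parent of the next')
Positions in the chain (0 = top):
  position of Carol: 0
  position of Xander: 1
  position of Ivan: 2

Ivan is at position 2; the parent is 1 step up the chain, i.e. position 1: Xander.

Answer: Xander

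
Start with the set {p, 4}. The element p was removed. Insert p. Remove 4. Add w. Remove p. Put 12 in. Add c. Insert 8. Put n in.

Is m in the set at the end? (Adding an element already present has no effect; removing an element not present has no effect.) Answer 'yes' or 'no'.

Tracking the set through each operation:
Start: {4, p}
Event 1 (remove p): removed. Set: {4}
Event 2 (add p): added. Set: {4, p}
Event 3 (remove 4): removed. Set: {p}
Event 4 (add w): added. Set: {p, w}
Event 5 (remove p): removed. Set: {w}
Event 6 (add 12): added. Set: {12, w}
Event 7 (add c): added. Set: {12, c, w}
Event 8 (add 8): added. Set: {12, 8, c, w}
Event 9 (add n): added. Set: {12, 8, c, n, w}

Final set: {12, 8, c, n, w} (size 5)
m is NOT in the final set.

Answer: no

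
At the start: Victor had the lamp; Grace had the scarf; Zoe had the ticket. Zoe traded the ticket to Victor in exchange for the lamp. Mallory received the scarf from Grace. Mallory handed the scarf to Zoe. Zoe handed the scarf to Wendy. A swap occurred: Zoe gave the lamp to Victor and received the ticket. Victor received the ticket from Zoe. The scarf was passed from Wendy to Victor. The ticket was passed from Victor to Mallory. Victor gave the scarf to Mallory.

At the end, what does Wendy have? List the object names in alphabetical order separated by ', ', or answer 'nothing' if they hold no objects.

Answer: nothing

Derivation:
Tracking all object holders:
Start: lamp:Victor, scarf:Grace, ticket:Zoe
Event 1 (swap ticket<->lamp: now ticket:Victor, lamp:Zoe). State: lamp:Zoe, scarf:Grace, ticket:Victor
Event 2 (give scarf: Grace -> Mallory). State: lamp:Zoe, scarf:Mallory, ticket:Victor
Event 3 (give scarf: Mallory -> Zoe). State: lamp:Zoe, scarf:Zoe, ticket:Victor
Event 4 (give scarf: Zoe -> Wendy). State: lamp:Zoe, scarf:Wendy, ticket:Victor
Event 5 (swap lamp<->ticket: now lamp:Victor, ticket:Zoe). State: lamp:Victor, scarf:Wendy, ticket:Zoe
Event 6 (give ticket: Zoe -> Victor). State: lamp:Victor, scarf:Wendy, ticket:Victor
Event 7 (give scarf: Wendy -> Victor). State: lamp:Victor, scarf:Victor, ticket:Victor
Event 8 (give ticket: Victor -> Mallory). State: lamp:Victor, scarf:Victor, ticket:Mallory
Event 9 (give scarf: Victor -> Mallory). State: lamp:Victor, scarf:Mallory, ticket:Mallory

Final state: lamp:Victor, scarf:Mallory, ticket:Mallory
Wendy holds: (nothing).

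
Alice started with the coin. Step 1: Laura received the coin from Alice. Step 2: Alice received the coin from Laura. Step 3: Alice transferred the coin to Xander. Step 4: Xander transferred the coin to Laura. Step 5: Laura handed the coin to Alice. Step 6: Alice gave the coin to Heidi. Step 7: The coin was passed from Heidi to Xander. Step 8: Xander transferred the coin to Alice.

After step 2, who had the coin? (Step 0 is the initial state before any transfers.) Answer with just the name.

Answer: Alice

Derivation:
Tracking the coin holder through step 2:
After step 0 (start): Alice
After step 1: Laura
After step 2: Alice

At step 2, the holder is Alice.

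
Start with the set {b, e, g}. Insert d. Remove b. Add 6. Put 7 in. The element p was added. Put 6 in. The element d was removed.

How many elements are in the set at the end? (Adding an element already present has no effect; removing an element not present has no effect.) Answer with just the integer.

Tracking the set through each operation:
Start: {b, e, g}
Event 1 (add d): added. Set: {b, d, e, g}
Event 2 (remove b): removed. Set: {d, e, g}
Event 3 (add 6): added. Set: {6, d, e, g}
Event 4 (add 7): added. Set: {6, 7, d, e, g}
Event 5 (add p): added. Set: {6, 7, d, e, g, p}
Event 6 (add 6): already present, no change. Set: {6, 7, d, e, g, p}
Event 7 (remove d): removed. Set: {6, 7, e, g, p}

Final set: {6, 7, e, g, p} (size 5)

Answer: 5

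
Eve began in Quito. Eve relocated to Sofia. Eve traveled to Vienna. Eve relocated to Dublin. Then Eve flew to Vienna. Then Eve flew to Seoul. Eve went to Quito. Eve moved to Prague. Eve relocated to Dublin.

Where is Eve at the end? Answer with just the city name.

Tracking Eve's location:
Start: Eve is in Quito.
After move 1: Quito -> Sofia. Eve is in Sofia.
After move 2: Sofia -> Vienna. Eve is in Vienna.
After move 3: Vienna -> Dublin. Eve is in Dublin.
After move 4: Dublin -> Vienna. Eve is in Vienna.
After move 5: Vienna -> Seoul. Eve is in Seoul.
After move 6: Seoul -> Quito. Eve is in Quito.
After move 7: Quito -> Prague. Eve is in Prague.
After move 8: Prague -> Dublin. Eve is in Dublin.

Answer: Dublin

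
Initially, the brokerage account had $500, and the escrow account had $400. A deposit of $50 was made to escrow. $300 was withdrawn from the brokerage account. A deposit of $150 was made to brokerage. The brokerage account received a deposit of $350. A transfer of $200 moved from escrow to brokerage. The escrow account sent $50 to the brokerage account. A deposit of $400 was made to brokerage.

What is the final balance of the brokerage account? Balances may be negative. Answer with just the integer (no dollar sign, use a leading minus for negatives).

Answer: 1350

Derivation:
Tracking account balances step by step:
Start: brokerage=500, escrow=400
Event 1 (deposit 50 to escrow): escrow: 400 + 50 = 450. Balances: brokerage=500, escrow=450
Event 2 (withdraw 300 from brokerage): brokerage: 500 - 300 = 200. Balances: brokerage=200, escrow=450
Event 3 (deposit 150 to brokerage): brokerage: 200 + 150 = 350. Balances: brokerage=350, escrow=450
Event 4 (deposit 350 to brokerage): brokerage: 350 + 350 = 700. Balances: brokerage=700, escrow=450
Event 5 (transfer 200 escrow -> brokerage): escrow: 450 - 200 = 250, brokerage: 700 + 200 = 900. Balances: brokerage=900, escrow=250
Event 6 (transfer 50 escrow -> brokerage): escrow: 250 - 50 = 200, brokerage: 900 + 50 = 950. Balances: brokerage=950, escrow=200
Event 7 (deposit 400 to brokerage): brokerage: 950 + 400 = 1350. Balances: brokerage=1350, escrow=200

Final balance of brokerage: 1350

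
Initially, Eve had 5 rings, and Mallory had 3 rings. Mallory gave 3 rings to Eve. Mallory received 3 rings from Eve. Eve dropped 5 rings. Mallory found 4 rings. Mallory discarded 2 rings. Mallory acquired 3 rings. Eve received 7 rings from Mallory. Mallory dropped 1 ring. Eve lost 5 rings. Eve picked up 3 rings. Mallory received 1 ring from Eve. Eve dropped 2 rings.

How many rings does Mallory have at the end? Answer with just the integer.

Answer: 1

Derivation:
Tracking counts step by step:
Start: Eve=5, Mallory=3
Event 1 (Mallory -> Eve, 3): Mallory: 3 -> 0, Eve: 5 -> 8. State: Eve=8, Mallory=0
Event 2 (Eve -> Mallory, 3): Eve: 8 -> 5, Mallory: 0 -> 3. State: Eve=5, Mallory=3
Event 3 (Eve -5): Eve: 5 -> 0. State: Eve=0, Mallory=3
Event 4 (Mallory +4): Mallory: 3 -> 7. State: Eve=0, Mallory=7
Event 5 (Mallory -2): Mallory: 7 -> 5. State: Eve=0, Mallory=5
Event 6 (Mallory +3): Mallory: 5 -> 8. State: Eve=0, Mallory=8
Event 7 (Mallory -> Eve, 7): Mallory: 8 -> 1, Eve: 0 -> 7. State: Eve=7, Mallory=1
Event 8 (Mallory -1): Mallory: 1 -> 0. State: Eve=7, Mallory=0
Event 9 (Eve -5): Eve: 7 -> 2. State: Eve=2, Mallory=0
Event 10 (Eve +3): Eve: 2 -> 5. State: Eve=5, Mallory=0
Event 11 (Eve -> Mallory, 1): Eve: 5 -> 4, Mallory: 0 -> 1. State: Eve=4, Mallory=1
Event 12 (Eve -2): Eve: 4 -> 2. State: Eve=2, Mallory=1

Mallory's final count: 1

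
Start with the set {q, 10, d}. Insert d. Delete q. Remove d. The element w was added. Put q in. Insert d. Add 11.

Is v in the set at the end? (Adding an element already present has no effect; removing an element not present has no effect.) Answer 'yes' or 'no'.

Tracking the set through each operation:
Start: {10, d, q}
Event 1 (add d): already present, no change. Set: {10, d, q}
Event 2 (remove q): removed. Set: {10, d}
Event 3 (remove d): removed. Set: {10}
Event 4 (add w): added. Set: {10, w}
Event 5 (add q): added. Set: {10, q, w}
Event 6 (add d): added. Set: {10, d, q, w}
Event 7 (add 11): added. Set: {10, 11, d, q, w}

Final set: {10, 11, d, q, w} (size 5)
v is NOT in the final set.

Answer: no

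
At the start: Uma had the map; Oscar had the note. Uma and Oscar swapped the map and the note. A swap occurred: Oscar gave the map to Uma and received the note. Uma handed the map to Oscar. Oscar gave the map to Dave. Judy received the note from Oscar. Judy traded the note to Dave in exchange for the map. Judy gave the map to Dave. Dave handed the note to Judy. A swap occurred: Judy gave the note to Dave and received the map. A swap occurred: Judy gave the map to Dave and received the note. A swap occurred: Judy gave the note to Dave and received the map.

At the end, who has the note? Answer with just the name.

Answer: Dave

Derivation:
Tracking all object holders:
Start: map:Uma, note:Oscar
Event 1 (swap map<->note: now map:Oscar, note:Uma). State: map:Oscar, note:Uma
Event 2 (swap map<->note: now map:Uma, note:Oscar). State: map:Uma, note:Oscar
Event 3 (give map: Uma -> Oscar). State: map:Oscar, note:Oscar
Event 4 (give map: Oscar -> Dave). State: map:Dave, note:Oscar
Event 5 (give note: Oscar -> Judy). State: map:Dave, note:Judy
Event 6 (swap note<->map: now note:Dave, map:Judy). State: map:Judy, note:Dave
Event 7 (give map: Judy -> Dave). State: map:Dave, note:Dave
Event 8 (give note: Dave -> Judy). State: map:Dave, note:Judy
Event 9 (swap note<->map: now note:Dave, map:Judy). State: map:Judy, note:Dave
Event 10 (swap map<->note: now map:Dave, note:Judy). State: map:Dave, note:Judy
Event 11 (swap note<->map: now note:Dave, map:Judy). State: map:Judy, note:Dave

Final state: map:Judy, note:Dave
The note is held by Dave.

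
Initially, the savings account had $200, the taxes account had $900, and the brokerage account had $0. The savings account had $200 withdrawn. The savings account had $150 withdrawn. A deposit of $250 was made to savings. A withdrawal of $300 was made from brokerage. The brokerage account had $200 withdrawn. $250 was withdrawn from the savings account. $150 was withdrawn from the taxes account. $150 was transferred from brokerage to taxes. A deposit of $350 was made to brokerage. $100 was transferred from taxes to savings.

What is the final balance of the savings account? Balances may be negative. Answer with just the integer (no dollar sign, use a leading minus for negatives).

Tracking account balances step by step:
Start: savings=200, taxes=900, brokerage=0
Event 1 (withdraw 200 from savings): savings: 200 - 200 = 0. Balances: savings=0, taxes=900, brokerage=0
Event 2 (withdraw 150 from savings): savings: 0 - 150 = -150. Balances: savings=-150, taxes=900, brokerage=0
Event 3 (deposit 250 to savings): savings: -150 + 250 = 100. Balances: savings=100, taxes=900, brokerage=0
Event 4 (withdraw 300 from brokerage): brokerage: 0 - 300 = -300. Balances: savings=100, taxes=900, brokerage=-300
Event 5 (withdraw 200 from brokerage): brokerage: -300 - 200 = -500. Balances: savings=100, taxes=900, brokerage=-500
Event 6 (withdraw 250 from savings): savings: 100 - 250 = -150. Balances: savings=-150, taxes=900, brokerage=-500
Event 7 (withdraw 150 from taxes): taxes: 900 - 150 = 750. Balances: savings=-150, taxes=750, brokerage=-500
Event 8 (transfer 150 brokerage -> taxes): brokerage: -500 - 150 = -650, taxes: 750 + 150 = 900. Balances: savings=-150, taxes=900, brokerage=-650
Event 9 (deposit 350 to brokerage): brokerage: -650 + 350 = -300. Balances: savings=-150, taxes=900, brokerage=-300
Event 10 (transfer 100 taxes -> savings): taxes: 900 - 100 = 800, savings: -150 + 100 = -50. Balances: savings=-50, taxes=800, brokerage=-300

Final balance of savings: -50

Answer: -50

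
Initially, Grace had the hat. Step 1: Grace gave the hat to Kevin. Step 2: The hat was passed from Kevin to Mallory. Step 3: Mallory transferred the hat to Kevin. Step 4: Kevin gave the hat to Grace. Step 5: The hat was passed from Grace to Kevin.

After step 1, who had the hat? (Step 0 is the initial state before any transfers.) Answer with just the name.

Answer: Kevin

Derivation:
Tracking the hat holder through step 1:
After step 0 (start): Grace
After step 1: Kevin

At step 1, the holder is Kevin.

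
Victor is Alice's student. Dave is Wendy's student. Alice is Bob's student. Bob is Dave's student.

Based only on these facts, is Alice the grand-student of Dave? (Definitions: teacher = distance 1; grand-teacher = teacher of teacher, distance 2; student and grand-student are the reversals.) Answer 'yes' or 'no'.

Answer: yes

Derivation:
Reconstructing the teacher chain from the given facts:
  Wendy -> Dave -> Bob -> Alice -> Victor
(each arrow means 'teacher of the next')
Positions in the chain (0 = top):
  position of Wendy: 0
  position of Dave: 1
  position of Bob: 2
  position of Alice: 3
  position of Victor: 4

Alice is at position 3, Dave is at position 1; signed distance (j - i) = -2.
'grand-student' requires j - i = -2. Actual distance is -2, so the relation HOLDS.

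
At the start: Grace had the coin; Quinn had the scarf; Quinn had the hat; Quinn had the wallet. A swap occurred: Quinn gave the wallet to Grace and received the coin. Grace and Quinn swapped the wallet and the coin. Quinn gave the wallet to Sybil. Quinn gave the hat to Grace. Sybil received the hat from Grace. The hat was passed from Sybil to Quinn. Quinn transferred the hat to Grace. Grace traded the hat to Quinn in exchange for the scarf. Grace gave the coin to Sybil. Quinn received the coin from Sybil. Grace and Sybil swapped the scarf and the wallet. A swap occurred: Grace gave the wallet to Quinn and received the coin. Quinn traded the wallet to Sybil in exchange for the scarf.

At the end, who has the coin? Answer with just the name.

Tracking all object holders:
Start: coin:Grace, scarf:Quinn, hat:Quinn, wallet:Quinn
Event 1 (swap wallet<->coin: now wallet:Grace, coin:Quinn). State: coin:Quinn, scarf:Quinn, hat:Quinn, wallet:Grace
Event 2 (swap wallet<->coin: now wallet:Quinn, coin:Grace). State: coin:Grace, scarf:Quinn, hat:Quinn, wallet:Quinn
Event 3 (give wallet: Quinn -> Sybil). State: coin:Grace, scarf:Quinn, hat:Quinn, wallet:Sybil
Event 4 (give hat: Quinn -> Grace). State: coin:Grace, scarf:Quinn, hat:Grace, wallet:Sybil
Event 5 (give hat: Grace -> Sybil). State: coin:Grace, scarf:Quinn, hat:Sybil, wallet:Sybil
Event 6 (give hat: Sybil -> Quinn). State: coin:Grace, scarf:Quinn, hat:Quinn, wallet:Sybil
Event 7 (give hat: Quinn -> Grace). State: coin:Grace, scarf:Quinn, hat:Grace, wallet:Sybil
Event 8 (swap hat<->scarf: now hat:Quinn, scarf:Grace). State: coin:Grace, scarf:Grace, hat:Quinn, wallet:Sybil
Event 9 (give coin: Grace -> Sybil). State: coin:Sybil, scarf:Grace, hat:Quinn, wallet:Sybil
Event 10 (give coin: Sybil -> Quinn). State: coin:Quinn, scarf:Grace, hat:Quinn, wallet:Sybil
Event 11 (swap scarf<->wallet: now scarf:Sybil, wallet:Grace). State: coin:Quinn, scarf:Sybil, hat:Quinn, wallet:Grace
Event 12 (swap wallet<->coin: now wallet:Quinn, coin:Grace). State: coin:Grace, scarf:Sybil, hat:Quinn, wallet:Quinn
Event 13 (swap wallet<->scarf: now wallet:Sybil, scarf:Quinn). State: coin:Grace, scarf:Quinn, hat:Quinn, wallet:Sybil

Final state: coin:Grace, scarf:Quinn, hat:Quinn, wallet:Sybil
The coin is held by Grace.

Answer: Grace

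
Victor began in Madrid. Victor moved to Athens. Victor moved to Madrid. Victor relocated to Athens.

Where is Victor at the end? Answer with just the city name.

Tracking Victor's location:
Start: Victor is in Madrid.
After move 1: Madrid -> Athens. Victor is in Athens.
After move 2: Athens -> Madrid. Victor is in Madrid.
After move 3: Madrid -> Athens. Victor is in Athens.

Answer: Athens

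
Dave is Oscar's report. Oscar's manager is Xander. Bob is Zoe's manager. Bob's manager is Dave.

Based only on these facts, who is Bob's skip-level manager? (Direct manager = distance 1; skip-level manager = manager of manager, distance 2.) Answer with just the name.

Answer: Oscar

Derivation:
Reconstructing the manager chain from the given facts:
  Xander -> Oscar -> Dave -> Bob -> Zoe
(each arrow means 'manager of the next')
Positions in the chain (0 = top):
  position of Xander: 0
  position of Oscar: 1
  position of Dave: 2
  position of Bob: 3
  position of Zoe: 4

Bob is at position 3; the skip-level manager is 2 steps up the chain, i.e. position 1: Oscar.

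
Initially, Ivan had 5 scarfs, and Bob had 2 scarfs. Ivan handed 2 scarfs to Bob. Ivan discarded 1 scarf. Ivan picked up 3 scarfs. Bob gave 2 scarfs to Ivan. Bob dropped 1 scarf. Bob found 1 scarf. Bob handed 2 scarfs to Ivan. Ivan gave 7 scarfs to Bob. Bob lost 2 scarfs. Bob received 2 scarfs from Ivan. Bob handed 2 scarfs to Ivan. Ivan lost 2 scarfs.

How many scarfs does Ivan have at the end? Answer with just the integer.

Tracking counts step by step:
Start: Ivan=5, Bob=2
Event 1 (Ivan -> Bob, 2): Ivan: 5 -> 3, Bob: 2 -> 4. State: Ivan=3, Bob=4
Event 2 (Ivan -1): Ivan: 3 -> 2. State: Ivan=2, Bob=4
Event 3 (Ivan +3): Ivan: 2 -> 5. State: Ivan=5, Bob=4
Event 4 (Bob -> Ivan, 2): Bob: 4 -> 2, Ivan: 5 -> 7. State: Ivan=7, Bob=2
Event 5 (Bob -1): Bob: 2 -> 1. State: Ivan=7, Bob=1
Event 6 (Bob +1): Bob: 1 -> 2. State: Ivan=7, Bob=2
Event 7 (Bob -> Ivan, 2): Bob: 2 -> 0, Ivan: 7 -> 9. State: Ivan=9, Bob=0
Event 8 (Ivan -> Bob, 7): Ivan: 9 -> 2, Bob: 0 -> 7. State: Ivan=2, Bob=7
Event 9 (Bob -2): Bob: 7 -> 5. State: Ivan=2, Bob=5
Event 10 (Ivan -> Bob, 2): Ivan: 2 -> 0, Bob: 5 -> 7. State: Ivan=0, Bob=7
Event 11 (Bob -> Ivan, 2): Bob: 7 -> 5, Ivan: 0 -> 2. State: Ivan=2, Bob=5
Event 12 (Ivan -2): Ivan: 2 -> 0. State: Ivan=0, Bob=5

Ivan's final count: 0

Answer: 0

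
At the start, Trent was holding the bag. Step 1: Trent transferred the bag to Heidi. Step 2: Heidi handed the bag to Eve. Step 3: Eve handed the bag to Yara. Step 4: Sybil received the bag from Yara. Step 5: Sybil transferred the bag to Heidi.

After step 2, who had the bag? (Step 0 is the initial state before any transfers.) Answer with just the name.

Answer: Eve

Derivation:
Tracking the bag holder through step 2:
After step 0 (start): Trent
After step 1: Heidi
After step 2: Eve

At step 2, the holder is Eve.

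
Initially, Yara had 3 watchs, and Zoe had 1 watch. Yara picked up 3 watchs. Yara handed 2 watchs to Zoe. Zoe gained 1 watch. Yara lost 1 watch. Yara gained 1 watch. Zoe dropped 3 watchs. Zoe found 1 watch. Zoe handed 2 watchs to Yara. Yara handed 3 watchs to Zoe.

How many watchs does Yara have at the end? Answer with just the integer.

Answer: 3

Derivation:
Tracking counts step by step:
Start: Yara=3, Zoe=1
Event 1 (Yara +3): Yara: 3 -> 6. State: Yara=6, Zoe=1
Event 2 (Yara -> Zoe, 2): Yara: 6 -> 4, Zoe: 1 -> 3. State: Yara=4, Zoe=3
Event 3 (Zoe +1): Zoe: 3 -> 4. State: Yara=4, Zoe=4
Event 4 (Yara -1): Yara: 4 -> 3. State: Yara=3, Zoe=4
Event 5 (Yara +1): Yara: 3 -> 4. State: Yara=4, Zoe=4
Event 6 (Zoe -3): Zoe: 4 -> 1. State: Yara=4, Zoe=1
Event 7 (Zoe +1): Zoe: 1 -> 2. State: Yara=4, Zoe=2
Event 8 (Zoe -> Yara, 2): Zoe: 2 -> 0, Yara: 4 -> 6. State: Yara=6, Zoe=0
Event 9 (Yara -> Zoe, 3): Yara: 6 -> 3, Zoe: 0 -> 3. State: Yara=3, Zoe=3

Yara's final count: 3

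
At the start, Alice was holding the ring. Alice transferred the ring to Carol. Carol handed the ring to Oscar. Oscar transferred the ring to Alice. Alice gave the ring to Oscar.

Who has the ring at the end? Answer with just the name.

Tracking the ring through each event:
Start: Alice has the ring.
After event 1: Carol has the ring.
After event 2: Oscar has the ring.
After event 3: Alice has the ring.
After event 4: Oscar has the ring.

Answer: Oscar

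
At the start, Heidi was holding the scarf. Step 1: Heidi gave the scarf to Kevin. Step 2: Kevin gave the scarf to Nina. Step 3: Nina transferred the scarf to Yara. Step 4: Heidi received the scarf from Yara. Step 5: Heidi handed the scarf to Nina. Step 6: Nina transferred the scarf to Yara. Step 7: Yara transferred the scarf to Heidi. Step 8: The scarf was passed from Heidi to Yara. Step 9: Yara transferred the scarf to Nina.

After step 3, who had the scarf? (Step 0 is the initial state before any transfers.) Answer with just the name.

Answer: Yara

Derivation:
Tracking the scarf holder through step 3:
After step 0 (start): Heidi
After step 1: Kevin
After step 2: Nina
After step 3: Yara

At step 3, the holder is Yara.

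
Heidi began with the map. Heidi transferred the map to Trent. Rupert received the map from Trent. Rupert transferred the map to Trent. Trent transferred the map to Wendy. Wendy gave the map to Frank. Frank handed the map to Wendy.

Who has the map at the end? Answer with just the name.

Answer: Wendy

Derivation:
Tracking the map through each event:
Start: Heidi has the map.
After event 1: Trent has the map.
After event 2: Rupert has the map.
After event 3: Trent has the map.
After event 4: Wendy has the map.
After event 5: Frank has the map.
After event 6: Wendy has the map.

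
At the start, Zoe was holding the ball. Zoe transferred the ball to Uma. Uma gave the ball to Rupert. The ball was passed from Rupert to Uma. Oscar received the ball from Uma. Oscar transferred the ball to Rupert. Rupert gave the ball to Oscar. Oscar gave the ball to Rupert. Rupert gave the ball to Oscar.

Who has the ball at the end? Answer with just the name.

Tracking the ball through each event:
Start: Zoe has the ball.
After event 1: Uma has the ball.
After event 2: Rupert has the ball.
After event 3: Uma has the ball.
After event 4: Oscar has the ball.
After event 5: Rupert has the ball.
After event 6: Oscar has the ball.
After event 7: Rupert has the ball.
After event 8: Oscar has the ball.

Answer: Oscar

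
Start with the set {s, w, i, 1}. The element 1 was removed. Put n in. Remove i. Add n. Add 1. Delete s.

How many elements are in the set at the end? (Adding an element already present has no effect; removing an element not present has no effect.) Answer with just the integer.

Answer: 3

Derivation:
Tracking the set through each operation:
Start: {1, i, s, w}
Event 1 (remove 1): removed. Set: {i, s, w}
Event 2 (add n): added. Set: {i, n, s, w}
Event 3 (remove i): removed. Set: {n, s, w}
Event 4 (add n): already present, no change. Set: {n, s, w}
Event 5 (add 1): added. Set: {1, n, s, w}
Event 6 (remove s): removed. Set: {1, n, w}

Final set: {1, n, w} (size 3)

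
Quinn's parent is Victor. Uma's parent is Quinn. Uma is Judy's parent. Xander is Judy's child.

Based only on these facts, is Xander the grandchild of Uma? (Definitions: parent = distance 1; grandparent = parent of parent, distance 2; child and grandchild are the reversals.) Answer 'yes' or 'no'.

Answer: yes

Derivation:
Reconstructing the parent chain from the given facts:
  Victor -> Quinn -> Uma -> Judy -> Xander
(each arrow means 'parent of the next')
Positions in the chain (0 = top):
  position of Victor: 0
  position of Quinn: 1
  position of Uma: 2
  position of Judy: 3
  position of Xander: 4

Xander is at position 4, Uma is at position 2; signed distance (j - i) = -2.
'grandchild' requires j - i = -2. Actual distance is -2, so the relation HOLDS.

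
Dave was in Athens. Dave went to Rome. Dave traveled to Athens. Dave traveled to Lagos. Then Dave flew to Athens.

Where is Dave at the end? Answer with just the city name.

Tracking Dave's location:
Start: Dave is in Athens.
After move 1: Athens -> Rome. Dave is in Rome.
After move 2: Rome -> Athens. Dave is in Athens.
After move 3: Athens -> Lagos. Dave is in Lagos.
After move 4: Lagos -> Athens. Dave is in Athens.

Answer: Athens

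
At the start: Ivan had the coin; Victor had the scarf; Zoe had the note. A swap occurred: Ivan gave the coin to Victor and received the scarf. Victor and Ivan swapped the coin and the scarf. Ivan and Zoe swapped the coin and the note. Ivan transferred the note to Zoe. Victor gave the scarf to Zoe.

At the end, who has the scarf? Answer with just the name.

Tracking all object holders:
Start: coin:Ivan, scarf:Victor, note:Zoe
Event 1 (swap coin<->scarf: now coin:Victor, scarf:Ivan). State: coin:Victor, scarf:Ivan, note:Zoe
Event 2 (swap coin<->scarf: now coin:Ivan, scarf:Victor). State: coin:Ivan, scarf:Victor, note:Zoe
Event 3 (swap coin<->note: now coin:Zoe, note:Ivan). State: coin:Zoe, scarf:Victor, note:Ivan
Event 4 (give note: Ivan -> Zoe). State: coin:Zoe, scarf:Victor, note:Zoe
Event 5 (give scarf: Victor -> Zoe). State: coin:Zoe, scarf:Zoe, note:Zoe

Final state: coin:Zoe, scarf:Zoe, note:Zoe
The scarf is held by Zoe.

Answer: Zoe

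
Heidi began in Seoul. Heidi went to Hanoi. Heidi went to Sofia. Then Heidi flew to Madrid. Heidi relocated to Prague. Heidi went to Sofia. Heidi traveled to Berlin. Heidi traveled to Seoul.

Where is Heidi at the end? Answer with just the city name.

Tracking Heidi's location:
Start: Heidi is in Seoul.
After move 1: Seoul -> Hanoi. Heidi is in Hanoi.
After move 2: Hanoi -> Sofia. Heidi is in Sofia.
After move 3: Sofia -> Madrid. Heidi is in Madrid.
After move 4: Madrid -> Prague. Heidi is in Prague.
After move 5: Prague -> Sofia. Heidi is in Sofia.
After move 6: Sofia -> Berlin. Heidi is in Berlin.
After move 7: Berlin -> Seoul. Heidi is in Seoul.

Answer: Seoul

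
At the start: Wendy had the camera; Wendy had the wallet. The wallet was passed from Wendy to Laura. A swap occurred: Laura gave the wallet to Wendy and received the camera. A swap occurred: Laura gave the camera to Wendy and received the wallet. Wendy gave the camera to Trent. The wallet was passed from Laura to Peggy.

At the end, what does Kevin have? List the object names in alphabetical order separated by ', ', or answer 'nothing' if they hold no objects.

Tracking all object holders:
Start: camera:Wendy, wallet:Wendy
Event 1 (give wallet: Wendy -> Laura). State: camera:Wendy, wallet:Laura
Event 2 (swap wallet<->camera: now wallet:Wendy, camera:Laura). State: camera:Laura, wallet:Wendy
Event 3 (swap camera<->wallet: now camera:Wendy, wallet:Laura). State: camera:Wendy, wallet:Laura
Event 4 (give camera: Wendy -> Trent). State: camera:Trent, wallet:Laura
Event 5 (give wallet: Laura -> Peggy). State: camera:Trent, wallet:Peggy

Final state: camera:Trent, wallet:Peggy
Kevin holds: (nothing).

Answer: nothing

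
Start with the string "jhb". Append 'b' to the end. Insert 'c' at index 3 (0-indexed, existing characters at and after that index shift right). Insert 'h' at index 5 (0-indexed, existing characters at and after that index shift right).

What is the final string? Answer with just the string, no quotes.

Applying each edit step by step:
Start: "jhb"
Op 1 (append 'b'): "jhb" -> "jhbb"
Op 2 (insert 'c' at idx 3): "jhbb" -> "jhbcb"
Op 3 (insert 'h' at idx 5): "jhbcb" -> "jhbcbh"

Answer: jhbcbh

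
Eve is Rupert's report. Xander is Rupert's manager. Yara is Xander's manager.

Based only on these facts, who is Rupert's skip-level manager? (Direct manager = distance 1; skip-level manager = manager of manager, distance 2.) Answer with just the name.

Answer: Yara

Derivation:
Reconstructing the manager chain from the given facts:
  Yara -> Xander -> Rupert -> Eve
(each arrow means 'manager of the next')
Positions in the chain (0 = top):
  position of Yara: 0
  position of Xander: 1
  position of Rupert: 2
  position of Eve: 3

Rupert is at position 2; the skip-level manager is 2 steps up the chain, i.e. position 0: Yara.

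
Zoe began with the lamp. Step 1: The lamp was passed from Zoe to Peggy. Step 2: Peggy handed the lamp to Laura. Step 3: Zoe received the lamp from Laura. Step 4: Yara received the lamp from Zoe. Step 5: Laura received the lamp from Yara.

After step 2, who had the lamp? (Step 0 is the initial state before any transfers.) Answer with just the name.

Tracking the lamp holder through step 2:
After step 0 (start): Zoe
After step 1: Peggy
After step 2: Laura

At step 2, the holder is Laura.

Answer: Laura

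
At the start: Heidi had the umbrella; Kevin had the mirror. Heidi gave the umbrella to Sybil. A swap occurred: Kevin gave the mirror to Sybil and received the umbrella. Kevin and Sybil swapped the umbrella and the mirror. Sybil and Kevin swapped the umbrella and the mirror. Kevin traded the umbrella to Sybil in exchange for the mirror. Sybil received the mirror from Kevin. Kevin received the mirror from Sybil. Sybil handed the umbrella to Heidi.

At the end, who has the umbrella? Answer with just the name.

Answer: Heidi

Derivation:
Tracking all object holders:
Start: umbrella:Heidi, mirror:Kevin
Event 1 (give umbrella: Heidi -> Sybil). State: umbrella:Sybil, mirror:Kevin
Event 2 (swap mirror<->umbrella: now mirror:Sybil, umbrella:Kevin). State: umbrella:Kevin, mirror:Sybil
Event 3 (swap umbrella<->mirror: now umbrella:Sybil, mirror:Kevin). State: umbrella:Sybil, mirror:Kevin
Event 4 (swap umbrella<->mirror: now umbrella:Kevin, mirror:Sybil). State: umbrella:Kevin, mirror:Sybil
Event 5 (swap umbrella<->mirror: now umbrella:Sybil, mirror:Kevin). State: umbrella:Sybil, mirror:Kevin
Event 6 (give mirror: Kevin -> Sybil). State: umbrella:Sybil, mirror:Sybil
Event 7 (give mirror: Sybil -> Kevin). State: umbrella:Sybil, mirror:Kevin
Event 8 (give umbrella: Sybil -> Heidi). State: umbrella:Heidi, mirror:Kevin

Final state: umbrella:Heidi, mirror:Kevin
The umbrella is held by Heidi.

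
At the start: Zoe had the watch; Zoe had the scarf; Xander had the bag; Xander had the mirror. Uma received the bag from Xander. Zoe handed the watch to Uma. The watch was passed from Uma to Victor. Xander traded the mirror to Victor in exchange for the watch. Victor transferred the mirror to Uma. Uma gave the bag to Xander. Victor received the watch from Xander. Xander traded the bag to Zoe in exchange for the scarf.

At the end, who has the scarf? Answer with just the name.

Answer: Xander

Derivation:
Tracking all object holders:
Start: watch:Zoe, scarf:Zoe, bag:Xander, mirror:Xander
Event 1 (give bag: Xander -> Uma). State: watch:Zoe, scarf:Zoe, bag:Uma, mirror:Xander
Event 2 (give watch: Zoe -> Uma). State: watch:Uma, scarf:Zoe, bag:Uma, mirror:Xander
Event 3 (give watch: Uma -> Victor). State: watch:Victor, scarf:Zoe, bag:Uma, mirror:Xander
Event 4 (swap mirror<->watch: now mirror:Victor, watch:Xander). State: watch:Xander, scarf:Zoe, bag:Uma, mirror:Victor
Event 5 (give mirror: Victor -> Uma). State: watch:Xander, scarf:Zoe, bag:Uma, mirror:Uma
Event 6 (give bag: Uma -> Xander). State: watch:Xander, scarf:Zoe, bag:Xander, mirror:Uma
Event 7 (give watch: Xander -> Victor). State: watch:Victor, scarf:Zoe, bag:Xander, mirror:Uma
Event 8 (swap bag<->scarf: now bag:Zoe, scarf:Xander). State: watch:Victor, scarf:Xander, bag:Zoe, mirror:Uma

Final state: watch:Victor, scarf:Xander, bag:Zoe, mirror:Uma
The scarf is held by Xander.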